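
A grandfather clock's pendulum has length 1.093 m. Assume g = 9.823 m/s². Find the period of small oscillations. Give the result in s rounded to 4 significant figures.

T = 2π√(L/g) = 2π√(1.093/9.823) = 2π × 0.33357 = 2.096 s.

2.096 s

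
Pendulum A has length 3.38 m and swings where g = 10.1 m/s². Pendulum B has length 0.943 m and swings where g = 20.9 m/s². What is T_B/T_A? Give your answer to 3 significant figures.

0.367

T = 2π√(L/g), so T_B/T_A = √((L_B/g_B)/(L_A/g_A)) = √((0.943/20.9)/(3.38/10.1)) = 0.367.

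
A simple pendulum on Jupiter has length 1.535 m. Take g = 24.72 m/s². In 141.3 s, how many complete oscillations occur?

90

T = 2π√(L/g) = 2π√(1.535/24.72) = 1.5657 s.
Number of complete oscillations = ⌊141.3/1.5657⌋ = ⌊90.247⌋ = 90.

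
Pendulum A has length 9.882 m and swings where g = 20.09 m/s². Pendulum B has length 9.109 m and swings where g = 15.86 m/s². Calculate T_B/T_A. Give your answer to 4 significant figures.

T = 2π√(L/g), so T_B/T_A = √((L_B/g_B)/(L_A/g_A)) = √((9.109/15.86)/(9.882/20.09)) = 1.081.

1.081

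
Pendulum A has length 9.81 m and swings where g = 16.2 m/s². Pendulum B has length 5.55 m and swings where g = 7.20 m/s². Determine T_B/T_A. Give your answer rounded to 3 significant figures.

T = 2π√(L/g), so T_B/T_A = √((L_B/g_B)/(L_A/g_A)) = √((5.55/7.20)/(9.81/16.2)) = 1.13.

1.13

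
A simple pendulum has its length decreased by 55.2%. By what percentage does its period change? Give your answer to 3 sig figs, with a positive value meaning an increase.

-33.1%

T ∝ √L, so T'/T = √(0.4480) = 0.6693.
Percentage change in T = (0.6693 − 1) × 100% = -33.1%.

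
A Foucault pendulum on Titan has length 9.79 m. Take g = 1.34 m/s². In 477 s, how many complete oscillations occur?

T = 2π√(L/g) = 2π√(9.79/1.34) = 16.98 s.
Number of complete oscillations = ⌊477/16.98⌋ = ⌊28.09⌋ = 28.

28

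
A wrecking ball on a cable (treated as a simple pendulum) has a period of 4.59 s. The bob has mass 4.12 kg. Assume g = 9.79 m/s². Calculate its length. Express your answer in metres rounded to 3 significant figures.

From T = 2π√(L/g), L = gT²/(4π²) = 9.79 × 4.590²/(4π²) = 5.22 m.

5.22 m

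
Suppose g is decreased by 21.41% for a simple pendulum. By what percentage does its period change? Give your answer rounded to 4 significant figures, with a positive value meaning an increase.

12.80%

T ∝ 1/√g, so T'/T = 1/√(0.78590) = 1.1280.
Percentage change in T = (1.1280 − 1) × 100% = 12.80%.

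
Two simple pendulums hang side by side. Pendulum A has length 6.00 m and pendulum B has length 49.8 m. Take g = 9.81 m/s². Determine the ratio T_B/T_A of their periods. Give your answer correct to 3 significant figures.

2.88

T ∝ √L, so T_B/T_A = √(L_B/L_A) = √(49.8/6.00) = 2.88.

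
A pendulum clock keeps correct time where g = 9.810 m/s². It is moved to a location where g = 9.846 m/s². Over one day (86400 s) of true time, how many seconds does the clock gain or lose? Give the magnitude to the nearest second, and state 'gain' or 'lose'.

gain 158 s

The clock's period scales as T ∝ 1/√g, so T'/T = √(9.810/9.846) = 0.998170.
In 86400 s of true time the clock registers 86400/0.998170 = 86558.4 s, so it gains 158 s.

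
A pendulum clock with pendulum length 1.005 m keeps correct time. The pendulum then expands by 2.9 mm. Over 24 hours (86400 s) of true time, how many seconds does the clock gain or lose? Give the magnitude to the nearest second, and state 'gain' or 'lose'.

T ∝ √L, so T'/T = √(1.00790/1.005) = 1.00144.
In 86400 s of true time the clock registers 86400/1.00144 = 86275.6 s, so it loses 124 s.

lose 124 s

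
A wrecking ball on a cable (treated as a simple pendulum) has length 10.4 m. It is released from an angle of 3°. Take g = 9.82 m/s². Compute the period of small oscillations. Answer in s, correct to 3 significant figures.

6.47 s

T = 2π√(L/g) = 2π√(10.4/9.82) = 2π × 1.029 = 6.47 s.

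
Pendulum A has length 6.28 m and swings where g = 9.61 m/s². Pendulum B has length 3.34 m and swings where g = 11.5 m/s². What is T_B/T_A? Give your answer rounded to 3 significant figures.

T = 2π√(L/g), so T_B/T_A = √((L_B/g_B)/(L_A/g_A)) = √((3.34/11.5)/(6.28/9.61)) = 0.667.

0.667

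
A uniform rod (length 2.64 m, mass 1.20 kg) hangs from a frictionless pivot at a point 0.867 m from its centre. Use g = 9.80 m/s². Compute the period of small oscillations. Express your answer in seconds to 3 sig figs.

For a physical pendulum T = 2π√(I/(mgd)), with d = 0.8670 m from pivot to centre of mass.
I_cm = mL²/12 = 1.20 × 2.64²/12 = 0.6970 kg·m²; I = I_cm + md² = 0.6970 + 1.20 × 0.8670² = 1.599 kg·m².
T = 2π√(1.599/(1.20 × 9.80 × 0.8670)) = 2.49 s.

2.49 s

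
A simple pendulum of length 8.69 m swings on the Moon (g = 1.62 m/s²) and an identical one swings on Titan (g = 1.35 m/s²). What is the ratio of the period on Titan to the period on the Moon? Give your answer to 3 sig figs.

1.10

T ∝ 1/√g, so T₂/T₁ = √(g₁/g₂) = √(1.62/1.35) = 1.10.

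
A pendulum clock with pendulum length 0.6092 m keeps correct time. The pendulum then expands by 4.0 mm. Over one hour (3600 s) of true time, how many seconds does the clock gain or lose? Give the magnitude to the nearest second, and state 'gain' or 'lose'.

lose 12 s

T ∝ √L, so T'/T = √(0.61320/0.6092) = 1.00328.
In 3600 s of true time the clock registers 3600/1.00328 = 3588.2 s, so it loses 12 s.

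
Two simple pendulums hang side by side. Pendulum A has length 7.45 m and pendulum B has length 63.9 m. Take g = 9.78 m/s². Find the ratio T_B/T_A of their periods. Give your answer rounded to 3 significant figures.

2.93

T ∝ √L, so T_B/T_A = √(L_B/L_A) = √(63.9/7.45) = 2.93.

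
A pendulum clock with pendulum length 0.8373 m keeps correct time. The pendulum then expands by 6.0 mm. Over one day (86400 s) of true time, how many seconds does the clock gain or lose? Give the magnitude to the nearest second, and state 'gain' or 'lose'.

lose 308 s

T ∝ √L, so T'/T = √(0.84330/0.8373) = 1.00358.
In 86400 s of true time the clock registers 86400/1.00358 = 86092.1 s, so it loses 308 s.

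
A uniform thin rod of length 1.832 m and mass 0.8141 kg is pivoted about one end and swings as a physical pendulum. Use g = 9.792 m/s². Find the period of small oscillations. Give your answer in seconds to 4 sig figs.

2.219 s

For a physical pendulum T = 2π√(I/(mgd)), with d = 0.91600 m from pivot to centre of mass.
I_cm = mL²/12 = 0.8141 × 1.832²/12 = 0.22769 kg·m²; I = I_cm + md² = 0.22769 + 0.8141 × 0.91600² = 0.91077 kg·m².
T = 2π√(0.91077/(0.8141 × 9.792 × 0.91600)) = 2.219 s.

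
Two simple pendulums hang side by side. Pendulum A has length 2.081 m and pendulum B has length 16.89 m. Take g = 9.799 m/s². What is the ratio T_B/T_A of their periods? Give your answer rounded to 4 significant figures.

T ∝ √L, so T_B/T_A = √(L_B/L_A) = √(16.89/2.081) = 2.849.

2.849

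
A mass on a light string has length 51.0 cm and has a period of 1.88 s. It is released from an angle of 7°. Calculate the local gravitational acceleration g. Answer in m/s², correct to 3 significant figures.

From T = 2π√(L/g), g = 4π²L/T² = 4π² × 0.510/1.880² = 5.70 m/s².

5.70 m/s²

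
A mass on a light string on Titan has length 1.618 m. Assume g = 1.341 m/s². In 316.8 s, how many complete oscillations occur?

T = 2π√(L/g) = 2π√(1.618/1.341) = 6.9017 s.
Number of complete oscillations = ⌊316.8/6.9017⌋ = ⌊45.902⌋ = 45.

45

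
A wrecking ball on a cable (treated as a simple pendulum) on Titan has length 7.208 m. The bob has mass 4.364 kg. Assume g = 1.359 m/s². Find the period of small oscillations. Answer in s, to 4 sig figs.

14.47 s

T = 2π√(L/g) = 2π√(7.208/1.359) = 2π × 2.3030 = 14.47 s.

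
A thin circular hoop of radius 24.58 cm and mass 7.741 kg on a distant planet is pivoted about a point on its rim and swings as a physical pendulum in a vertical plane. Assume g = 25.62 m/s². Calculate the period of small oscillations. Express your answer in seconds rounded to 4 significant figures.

I_cm = mr² = 0.46769 kg·m². The pivot is at distance d = 0.2458 m from the centre of mass.
By the parallel-axis theorem, I = I_cm + md² = 0.46769 + 0.46769 = 0.93539 kg·m².
T = 2π√(I/(mgd)) = 2π√(0.93539/(7.741 × 25.62 × 0.2458)) = 0.8704 s.

0.8704 s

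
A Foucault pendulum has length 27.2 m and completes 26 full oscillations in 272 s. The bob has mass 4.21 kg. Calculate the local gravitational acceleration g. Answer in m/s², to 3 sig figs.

9.81 m/s²

T = 272/26 = 10.46 s.
From T = 2π√(L/g), g = 4π²L/T² = 4π² × 27.2/10.46² = 9.81 m/s².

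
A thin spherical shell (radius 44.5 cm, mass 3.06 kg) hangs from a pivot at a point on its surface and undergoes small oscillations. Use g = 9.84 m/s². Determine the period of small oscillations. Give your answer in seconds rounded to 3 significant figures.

1.72 s

I_cm = (2/3)mr² = 0.4040 kg·m². The pivot is at distance d = 0.445 m from the centre of mass.
By the parallel-axis theorem, I = I_cm + md² = 0.4040 + 0.6060 = 1.010 kg·m².
T = 2π√(I/(mgd)) = 2π√(1.010/(3.06 × 9.84 × 0.445)) = 1.72 s.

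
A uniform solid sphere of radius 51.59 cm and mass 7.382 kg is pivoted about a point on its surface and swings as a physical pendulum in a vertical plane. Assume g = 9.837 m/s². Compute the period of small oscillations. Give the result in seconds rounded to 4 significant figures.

I_cm = (2/5)mr² = 0.78590 kg·m². The pivot is at distance d = 0.5159 m from the centre of mass.
By the parallel-axis theorem, I = I_cm + md² = 0.78590 + 1.9647 = 2.7506 kg·m².
T = 2π√(I/(mgd)) = 2π√(2.7506/(7.382 × 9.837 × 0.5159)) = 1.703 s.

1.703 s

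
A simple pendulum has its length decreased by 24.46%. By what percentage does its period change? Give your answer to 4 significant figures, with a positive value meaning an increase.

T ∝ √L, so T'/T = √(0.75540) = 0.86914.
Percentage change in T = (0.86914 − 1) × 100% = -13.09%.

-13.09%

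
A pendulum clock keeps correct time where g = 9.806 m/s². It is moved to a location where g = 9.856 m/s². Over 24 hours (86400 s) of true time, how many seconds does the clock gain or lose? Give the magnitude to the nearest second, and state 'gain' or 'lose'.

gain 220 s

The clock's period scales as T ∝ 1/√g, so T'/T = √(9.806/9.856) = 0.997460.
In 86400 s of true time the clock registers 86400/0.997460 = 86620.0 s, so it gains 220 s.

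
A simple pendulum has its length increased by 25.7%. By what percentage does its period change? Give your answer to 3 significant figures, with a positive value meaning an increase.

T ∝ √L, so T'/T = √(1.257) = 1.121.
Percentage change in T = (1.121 − 1) × 100% = 12.1%.

12.1%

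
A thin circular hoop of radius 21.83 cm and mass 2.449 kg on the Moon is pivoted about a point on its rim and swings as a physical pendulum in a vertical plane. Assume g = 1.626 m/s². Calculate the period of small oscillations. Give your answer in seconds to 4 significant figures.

I_cm = mr² = 0.11671 kg·m². The pivot is at distance d = 0.2183 m from the centre of mass.
By the parallel-axis theorem, I = I_cm + md² = 0.11671 + 0.11671 = 0.23341 kg·m².
T = 2π√(I/(mgd)) = 2π√(0.23341/(2.449 × 1.626 × 0.2183)) = 3.256 s.

3.256 s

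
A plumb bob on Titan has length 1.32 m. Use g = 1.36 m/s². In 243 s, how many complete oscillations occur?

T = 2π√(L/g) = 2π√(1.32/1.36) = 6.190 s.
Number of complete oscillations = ⌊243/6.190⌋ = ⌊39.26⌋ = 39.

39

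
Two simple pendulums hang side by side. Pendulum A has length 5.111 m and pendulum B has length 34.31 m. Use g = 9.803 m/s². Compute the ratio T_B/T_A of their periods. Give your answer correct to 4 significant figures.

T ∝ √L, so T_B/T_A = √(L_B/L_A) = √(34.31/5.111) = 2.591.

2.591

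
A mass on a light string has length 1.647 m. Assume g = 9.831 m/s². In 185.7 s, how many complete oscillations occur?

72

T = 2π√(L/g) = 2π√(1.647/9.831) = 2.5717 s.
Number of complete oscillations = ⌊185.7/2.5717⌋ = ⌊72.208⌋ = 72.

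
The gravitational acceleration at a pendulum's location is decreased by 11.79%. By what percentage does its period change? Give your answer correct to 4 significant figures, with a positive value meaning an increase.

T ∝ 1/√g, so T'/T = 1/√(0.88210) = 1.0647.
Percentage change in T = (1.0647 − 1) × 100% = 6.473%.

6.473%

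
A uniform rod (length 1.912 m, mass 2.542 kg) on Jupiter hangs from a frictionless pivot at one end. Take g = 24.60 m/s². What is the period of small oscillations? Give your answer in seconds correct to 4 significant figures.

For a physical pendulum T = 2π√(I/(mgd)), with d = 0.95600 m from pivot to centre of mass.
I_cm = mL²/12 = 2.542 × 1.912²/12 = 0.77441 kg·m²; I = I_cm + md² = 0.77441 + 2.542 × 0.95600² = 3.0976 kg·m².
T = 2π√(3.0976/(2.542 × 24.60 × 0.95600)) = 1.430 s.

1.430 s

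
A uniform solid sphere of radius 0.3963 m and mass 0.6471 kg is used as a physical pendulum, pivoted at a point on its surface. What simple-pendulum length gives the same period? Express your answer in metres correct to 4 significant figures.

0.5548 m

The equivalent simple-pendulum length is L_eq = I/(md), where I is about the pivot and d = 0.39630 m.
I_cm = (2/5)mR² = 0.040652 kg·m², so I = I_cm + md² = 0.040652 + 0.10163 = 0.14228 kg·m².
L_eq = 0.14228/(0.6471 × 0.39630) = 0.5548 m.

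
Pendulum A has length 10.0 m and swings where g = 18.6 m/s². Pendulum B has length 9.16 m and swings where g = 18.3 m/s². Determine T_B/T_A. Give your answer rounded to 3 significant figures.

T = 2π√(L/g), so T_B/T_A = √((L_B/g_B)/(L_A/g_A)) = √((9.16/18.3)/(10.0/18.6)) = 0.965.

0.965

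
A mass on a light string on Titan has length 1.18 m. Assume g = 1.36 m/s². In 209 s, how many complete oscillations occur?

T = 2π√(L/g) = 2π√(1.18/1.36) = 5.853 s.
Number of complete oscillations = ⌊209/5.853⌋ = ⌊35.71⌋ = 35.

35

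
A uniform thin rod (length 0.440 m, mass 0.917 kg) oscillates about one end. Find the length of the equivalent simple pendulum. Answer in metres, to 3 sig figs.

The equivalent simple-pendulum length is L_eq = I/(md), where I is about the pivot and d = 0.2200 m.
I_cm = (1/12)mL² = 0.01479 kg·m², so I = I_cm + md² = 0.01479 + 0.04438 = 0.05918 kg·m².
L_eq = 0.05918/(0.917 × 0.2200) = 0.293 m.

0.293 m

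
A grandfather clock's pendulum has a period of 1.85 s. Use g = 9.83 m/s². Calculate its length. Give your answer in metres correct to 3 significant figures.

0.852 m

From T = 2π√(L/g), L = gT²/(4π²) = 9.83 × 1.850²/(4π²) = 0.852 m.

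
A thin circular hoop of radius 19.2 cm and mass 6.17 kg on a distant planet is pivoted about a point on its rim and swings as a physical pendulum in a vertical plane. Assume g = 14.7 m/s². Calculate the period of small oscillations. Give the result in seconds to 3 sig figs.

1.02 s

I_cm = mr² = 0.2275 kg·m². The pivot is at distance d = 0.192 m from the centre of mass.
By the parallel-axis theorem, I = I_cm + md² = 0.2275 + 0.2275 = 0.4549 kg·m².
T = 2π√(I/(mgd)) = 2π√(0.4549/(6.17 × 14.7 × 0.192)) = 1.02 s.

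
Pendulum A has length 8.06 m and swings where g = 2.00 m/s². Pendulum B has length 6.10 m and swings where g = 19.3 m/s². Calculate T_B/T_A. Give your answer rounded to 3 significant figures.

T = 2π√(L/g), so T_B/T_A = √((L_B/g_B)/(L_A/g_A)) = √((6.10/19.3)/(8.06/2.00)) = 0.280.

0.280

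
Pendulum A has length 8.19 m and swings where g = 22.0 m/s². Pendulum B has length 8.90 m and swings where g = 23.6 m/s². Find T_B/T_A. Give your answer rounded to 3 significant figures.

T = 2π√(L/g), so T_B/T_A = √((L_B/g_B)/(L_A/g_A)) = √((8.90/23.6)/(8.19/22.0)) = 1.01.

1.01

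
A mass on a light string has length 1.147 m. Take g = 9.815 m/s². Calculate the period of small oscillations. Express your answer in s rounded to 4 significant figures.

T = 2π√(L/g) = 2π√(1.147/9.815) = 2π × 0.34185 = 2.148 s.

2.148 s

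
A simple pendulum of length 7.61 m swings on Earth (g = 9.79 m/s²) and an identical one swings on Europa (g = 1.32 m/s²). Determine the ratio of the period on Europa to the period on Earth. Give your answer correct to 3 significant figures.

2.72

T ∝ 1/√g, so T₂/T₁ = √(g₁/g₂) = √(9.79/1.32) = 2.72.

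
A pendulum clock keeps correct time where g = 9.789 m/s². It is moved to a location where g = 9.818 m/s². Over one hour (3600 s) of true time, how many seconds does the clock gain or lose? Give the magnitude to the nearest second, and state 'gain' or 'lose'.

gain 5 s

The clock's period scales as T ∝ 1/√g, so T'/T = √(9.789/9.818) = 0.998522.
In 3600 s of true time the clock registers 3600/0.998522 = 3605.3 s, so it gains 5 s.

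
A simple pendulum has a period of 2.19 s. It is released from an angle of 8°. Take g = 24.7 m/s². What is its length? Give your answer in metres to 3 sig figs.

3.00 m

From T = 2π√(L/g), L = gT²/(4π²) = 24.7 × 2.190²/(4π²) = 3.00 m.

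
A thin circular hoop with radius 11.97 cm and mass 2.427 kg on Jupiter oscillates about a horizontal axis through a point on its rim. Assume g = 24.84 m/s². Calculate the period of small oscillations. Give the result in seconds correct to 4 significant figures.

I_cm = mr² = 0.034774 kg·m². The pivot is at distance d = 0.1197 m from the centre of mass.
By the parallel-axis theorem, I = I_cm + md² = 0.034774 + 0.034774 = 0.069549 kg·m².
T = 2π√(I/(mgd)) = 2π√(0.069549/(2.427 × 24.84 × 0.1197)) = 0.6168 s.

0.6168 s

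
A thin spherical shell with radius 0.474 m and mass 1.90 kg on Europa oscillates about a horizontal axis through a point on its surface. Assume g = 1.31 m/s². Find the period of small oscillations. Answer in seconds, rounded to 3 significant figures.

I_cm = (2/3)mr² = 0.2846 kg·m². The pivot is at distance d = 0.474 m from the centre of mass.
By the parallel-axis theorem, I = I_cm + md² = 0.2846 + 0.4269 = 0.7115 kg·m².
T = 2π√(I/(mgd)) = 2π√(0.7115/(1.90 × 1.31 × 0.474)) = 4.88 s.

4.88 s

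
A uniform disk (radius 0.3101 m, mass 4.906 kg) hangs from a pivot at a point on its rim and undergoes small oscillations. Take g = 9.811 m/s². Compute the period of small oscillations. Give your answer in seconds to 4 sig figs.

I_cm = ½mr² = 0.23589 kg·m². The pivot is at distance d = 0.3101 m from the centre of mass.
By the parallel-axis theorem, I = I_cm + md² = 0.23589 + 0.47177 = 0.70766 kg·m².
T = 2π√(I/(mgd)) = 2π√(0.70766/(4.906 × 9.811 × 0.3101)) = 1.368 s.

1.368 s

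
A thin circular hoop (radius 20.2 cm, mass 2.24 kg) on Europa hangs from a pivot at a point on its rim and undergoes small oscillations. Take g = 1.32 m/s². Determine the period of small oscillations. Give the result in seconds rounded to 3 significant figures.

I_cm = mr² = 0.09140 kg·m². The pivot is at distance d = 0.202 m from the centre of mass.
By the parallel-axis theorem, I = I_cm + md² = 0.09140 + 0.09140 = 0.1828 kg·m².
T = 2π√(I/(mgd)) = 2π√(0.1828/(2.24 × 1.32 × 0.202)) = 3.48 s.

3.48 s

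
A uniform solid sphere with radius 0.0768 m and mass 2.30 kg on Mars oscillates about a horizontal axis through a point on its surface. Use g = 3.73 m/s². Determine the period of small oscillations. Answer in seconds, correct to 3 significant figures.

1.07 s

I_cm = (2/5)mr² = 0.005426 kg·m². The pivot is at distance d = 0.0768 m from the centre of mass.
By the parallel-axis theorem, I = I_cm + md² = 0.005426 + 0.01357 = 0.01899 kg·m².
T = 2π√(I/(mgd)) = 2π√(0.01899/(2.30 × 3.73 × 0.0768)) = 1.07 s.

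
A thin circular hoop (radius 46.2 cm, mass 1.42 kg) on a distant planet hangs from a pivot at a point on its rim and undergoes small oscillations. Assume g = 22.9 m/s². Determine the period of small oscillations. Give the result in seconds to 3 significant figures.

I_cm = mr² = 0.3031 kg·m². The pivot is at distance d = 0.462 m from the centre of mass.
By the parallel-axis theorem, I = I_cm + md² = 0.3031 + 0.3031 = 0.6062 kg·m².
T = 2π√(I/(mgd)) = 2π√(0.6062/(1.42 × 22.9 × 0.462)) = 1.26 s.

1.26 s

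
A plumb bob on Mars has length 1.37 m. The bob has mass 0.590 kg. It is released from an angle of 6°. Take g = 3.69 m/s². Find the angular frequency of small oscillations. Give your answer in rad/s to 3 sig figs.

1.64 rad/s

ω = √(g/L) = √(3.69/1.37) = 1.64 rad/s.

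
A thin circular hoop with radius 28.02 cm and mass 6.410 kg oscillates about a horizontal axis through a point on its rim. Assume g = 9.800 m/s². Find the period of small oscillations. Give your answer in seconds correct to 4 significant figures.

1.503 s

I_cm = mr² = 0.50326 kg·m². The pivot is at distance d = 0.2802 m from the centre of mass.
By the parallel-axis theorem, I = I_cm + md² = 0.50326 + 0.50326 = 1.0065 kg·m².
T = 2π√(I/(mgd)) = 2π√(1.0065/(6.410 × 9.800 × 0.2802)) = 1.503 s.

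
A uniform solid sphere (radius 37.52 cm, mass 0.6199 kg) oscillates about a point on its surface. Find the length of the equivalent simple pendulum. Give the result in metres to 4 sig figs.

The equivalent simple-pendulum length is L_eq = I/(md), where I is about the pivot and d = 0.37520 m.
I_cm = (2/5)mR² = 0.034907 kg·m², so I = I_cm + md² = 0.034907 + 0.087266 = 0.12217 kg·m².
L_eq = 0.12217/(0.6199 × 0.37520) = 0.5253 m.

0.5253 m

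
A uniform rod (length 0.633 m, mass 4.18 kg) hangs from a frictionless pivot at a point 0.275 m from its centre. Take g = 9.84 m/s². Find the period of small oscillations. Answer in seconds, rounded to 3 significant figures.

For a physical pendulum T = 2π√(I/(mgd)), with d = 0.2750 m from pivot to centre of mass.
I_cm = mL²/12 = 4.18 × 0.633²/12 = 0.1396 kg·m²; I = I_cm + md² = 0.1396 + 4.18 × 0.2750² = 0.4557 kg·m².
T = 2π√(0.4557/(4.18 × 9.84 × 0.2750)) = 1.26 s.

1.26 s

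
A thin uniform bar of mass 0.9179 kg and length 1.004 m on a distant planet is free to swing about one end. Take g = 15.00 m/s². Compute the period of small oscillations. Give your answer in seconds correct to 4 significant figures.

For a physical pendulum T = 2π√(I/(mgd)), with d = 0.50200 m from pivot to centre of mass.
I_cm = mL²/12 = 0.9179 × 1.004²/12 = 0.077105 kg·m²; I = I_cm + md² = 0.077105 + 0.9179 × 0.50200² = 0.30842 kg·m².
T = 2π√(0.30842/(0.9179 × 15.00 × 0.50200)) = 1.327 s.

1.327 s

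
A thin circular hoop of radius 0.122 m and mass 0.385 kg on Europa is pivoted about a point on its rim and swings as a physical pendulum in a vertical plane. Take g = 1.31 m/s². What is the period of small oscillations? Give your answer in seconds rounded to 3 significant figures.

2.71 s

I_cm = mr² = 0.005730 kg·m². The pivot is at distance d = 0.122 m from the centre of mass.
By the parallel-axis theorem, I = I_cm + md² = 0.005730 + 0.005730 = 0.01146 kg·m².
T = 2π√(I/(mgd)) = 2π√(0.01146/(0.385 × 1.31 × 0.122)) = 2.71 s.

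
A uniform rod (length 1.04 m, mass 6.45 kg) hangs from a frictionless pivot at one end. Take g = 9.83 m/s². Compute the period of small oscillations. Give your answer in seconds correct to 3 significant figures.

For a physical pendulum T = 2π√(I/(mgd)), with d = 0.5200 m from pivot to centre of mass.
I_cm = mL²/12 = 6.45 × 1.04²/12 = 0.5814 kg·m²; I = I_cm + md² = 0.5814 + 6.45 × 0.5200² = 2.325 kg·m².
T = 2π√(2.325/(6.45 × 9.83 × 0.5200)) = 1.67 s.

1.67 s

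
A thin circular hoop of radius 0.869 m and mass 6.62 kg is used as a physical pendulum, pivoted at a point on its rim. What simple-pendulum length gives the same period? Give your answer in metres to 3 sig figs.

1.74 m

The equivalent simple-pendulum length is L_eq = I/(md), where I is about the pivot and d = 0.8690 m.
I_cm = mR² = 4.999 kg·m², so I = I_cm + md² = 4.999 + 4.999 = 9.998 kg·m².
L_eq = 9.998/(6.62 × 0.8690) = 1.74 m.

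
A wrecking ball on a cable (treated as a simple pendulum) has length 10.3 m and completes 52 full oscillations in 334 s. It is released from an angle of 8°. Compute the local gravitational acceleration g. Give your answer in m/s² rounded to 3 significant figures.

T = 334/52 = 6.423 s.
From T = 2π√(L/g), g = 4π²L/T² = 4π² × 10.3/6.423² = 9.86 m/s².

9.86 m/s²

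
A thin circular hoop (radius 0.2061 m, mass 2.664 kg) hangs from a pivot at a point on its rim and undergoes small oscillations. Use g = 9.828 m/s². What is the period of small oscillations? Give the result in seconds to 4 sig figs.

1.287 s

I_cm = mr² = 0.11316 kg·m². The pivot is at distance d = 0.2061 m from the centre of mass.
By the parallel-axis theorem, I = I_cm + md² = 0.11316 + 0.11316 = 0.22632 kg·m².
T = 2π√(I/(mgd)) = 2π√(0.22632/(2.664 × 9.828 × 0.2061)) = 1.287 s.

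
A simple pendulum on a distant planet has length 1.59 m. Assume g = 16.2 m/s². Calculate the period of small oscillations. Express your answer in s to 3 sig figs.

T = 2π√(L/g) = 2π√(1.59/16.2) = 2π × 0.3133 = 1.97 s.

1.97 s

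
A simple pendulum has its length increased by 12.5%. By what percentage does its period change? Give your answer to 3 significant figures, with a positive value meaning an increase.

6.07%

T ∝ √L, so T'/T = √(1.125) = 1.061.
Percentage change in T = (1.061 − 1) × 100% = 6.07%.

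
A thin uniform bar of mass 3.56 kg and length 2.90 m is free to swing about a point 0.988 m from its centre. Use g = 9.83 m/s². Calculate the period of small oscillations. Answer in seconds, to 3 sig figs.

2.61 s

For a physical pendulum T = 2π√(I/(mgd)), with d = 0.9880 m from pivot to centre of mass.
I_cm = mL²/12 = 3.56 × 2.90²/12 = 2.495 kg·m²; I = I_cm + md² = 2.495 + 3.56 × 0.9880² = 5.970 kg·m².
T = 2π√(5.970/(3.56 × 9.83 × 0.9880)) = 2.61 s.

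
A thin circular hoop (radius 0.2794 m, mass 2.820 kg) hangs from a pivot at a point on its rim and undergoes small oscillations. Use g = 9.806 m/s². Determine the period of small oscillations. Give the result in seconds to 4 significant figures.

I_cm = mr² = 0.22014 kg·m². The pivot is at distance d = 0.2794 m from the centre of mass.
By the parallel-axis theorem, I = I_cm + md² = 0.22014 + 0.22014 = 0.44028 kg·m².
T = 2π√(I/(mgd)) = 2π√(0.44028/(2.820 × 9.806 × 0.2794)) = 1.500 s.

1.500 s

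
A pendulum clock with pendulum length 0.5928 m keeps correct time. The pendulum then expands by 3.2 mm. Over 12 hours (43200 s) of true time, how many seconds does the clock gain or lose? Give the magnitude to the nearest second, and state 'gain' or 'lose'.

T ∝ √L, so T'/T = √(0.59600/0.5928) = 1.00270.
In 43200 s of true time the clock registers 43200/1.00270 = 43083.9 s, so it loses 116 s.

lose 116 s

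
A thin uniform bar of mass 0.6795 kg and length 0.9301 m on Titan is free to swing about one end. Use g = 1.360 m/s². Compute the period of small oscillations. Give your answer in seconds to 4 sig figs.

For a physical pendulum T = 2π√(I/(mgd)), with d = 0.46505 m from pivot to centre of mass.
I_cm = mL²/12 = 0.6795 × 0.9301²/12 = 0.048985 kg·m²; I = I_cm + md² = 0.048985 + 0.6795 × 0.46505² = 0.19594 kg·m².
T = 2π√(0.19594/(0.6795 × 1.360 × 0.46505)) = 4.243 s.

4.243 s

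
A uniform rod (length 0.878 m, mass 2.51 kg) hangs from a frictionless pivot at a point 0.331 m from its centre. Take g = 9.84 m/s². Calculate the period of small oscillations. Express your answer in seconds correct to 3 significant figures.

1.45 s

For a physical pendulum T = 2π√(I/(mgd)), with d = 0.3310 m from pivot to centre of mass.
I_cm = mL²/12 = 2.51 × 0.878²/12 = 0.1612 kg·m²; I = I_cm + md² = 0.1612 + 2.51 × 0.3310² = 0.4362 kg·m².
T = 2π√(0.4362/(2.51 × 9.84 × 0.3310)) = 1.45 s.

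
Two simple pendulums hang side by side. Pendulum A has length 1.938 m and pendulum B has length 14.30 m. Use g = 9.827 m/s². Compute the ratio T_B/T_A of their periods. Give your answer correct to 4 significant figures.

2.716

T ∝ √L, so T_B/T_A = √(L_B/L_A) = √(14.30/1.938) = 2.716.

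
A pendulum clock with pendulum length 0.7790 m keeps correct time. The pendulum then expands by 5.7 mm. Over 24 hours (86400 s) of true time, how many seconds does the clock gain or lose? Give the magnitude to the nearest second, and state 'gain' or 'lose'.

lose 314 s

T ∝ √L, so T'/T = √(0.78470/0.7790) = 1.00365.
In 86400 s of true time the clock registers 86400/1.00365 = 86085.6 s, so it loses 314 s.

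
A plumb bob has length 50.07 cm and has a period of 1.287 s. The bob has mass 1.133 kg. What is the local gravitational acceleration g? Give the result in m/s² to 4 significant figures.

11.93 m/s²

From T = 2π√(L/g), g = 4π²L/T² = 4π² × 0.5007/1.2870² = 11.93 m/s².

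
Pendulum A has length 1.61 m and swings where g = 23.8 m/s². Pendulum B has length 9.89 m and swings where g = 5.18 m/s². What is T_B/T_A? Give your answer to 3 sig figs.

T = 2π√(L/g), so T_B/T_A = √((L_B/g_B)/(L_A/g_A)) = √((9.89/5.18)/(1.61/23.8)) = 5.31.

5.31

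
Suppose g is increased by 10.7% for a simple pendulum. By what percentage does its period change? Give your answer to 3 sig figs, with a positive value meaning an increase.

T ∝ 1/√g, so T'/T = 1/√(1.107) = 0.9504.
Percentage change in T = (0.9504 − 1) × 100% = -4.96%.

-4.96%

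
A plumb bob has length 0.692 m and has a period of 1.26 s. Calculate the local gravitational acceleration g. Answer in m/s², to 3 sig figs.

From T = 2π√(L/g), g = 4π²L/T² = 4π² × 0.692/1.260² = 17.2 m/s².

17.2 m/s²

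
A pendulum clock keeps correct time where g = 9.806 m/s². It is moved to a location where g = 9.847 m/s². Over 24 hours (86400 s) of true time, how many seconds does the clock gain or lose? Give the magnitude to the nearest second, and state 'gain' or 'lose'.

gain 180 s

The clock's period scales as T ∝ 1/√g, so T'/T = √(9.806/9.847) = 0.997916.
In 86400 s of true time the clock registers 86400/0.997916 = 86580.4 s, so it gains 180 s.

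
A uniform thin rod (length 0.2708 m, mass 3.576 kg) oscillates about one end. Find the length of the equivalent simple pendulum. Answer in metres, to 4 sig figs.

0.1805 m

The equivalent simple-pendulum length is L_eq = I/(md), where I is about the pivot and d = 0.13540 m.
I_cm = (1/12)mL² = 0.021853 kg·m², so I = I_cm + md² = 0.021853 + 0.065559 = 0.087413 kg·m².
L_eq = 0.087413/(3.576 × 0.13540) = 0.1805 m.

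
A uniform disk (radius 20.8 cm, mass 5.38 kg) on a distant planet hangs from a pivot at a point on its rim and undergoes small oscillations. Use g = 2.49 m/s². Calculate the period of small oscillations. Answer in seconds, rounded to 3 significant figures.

I_cm = ½mr² = 0.1164 kg·m². The pivot is at distance d = 0.208 m from the centre of mass.
By the parallel-axis theorem, I = I_cm + md² = 0.1164 + 0.2328 = 0.3491 kg·m².
T = 2π√(I/(mgd)) = 2π√(0.3491/(5.38 × 2.49 × 0.208)) = 2.22 s.

2.22 s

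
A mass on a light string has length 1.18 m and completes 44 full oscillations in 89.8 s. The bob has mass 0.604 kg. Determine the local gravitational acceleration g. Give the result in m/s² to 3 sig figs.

11.2 m/s²

T = 89.8/44 = 2.041 s.
From T = 2π√(L/g), g = 4π²L/T² = 4π² × 1.18/2.041² = 11.2 m/s².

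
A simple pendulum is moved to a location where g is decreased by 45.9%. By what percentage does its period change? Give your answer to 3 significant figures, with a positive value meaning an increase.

T ∝ 1/√g, so T'/T = 1/√(0.5410) = 1.360.
Percentage change in T = (1.360 − 1) × 100% = 36.0%.

36.0%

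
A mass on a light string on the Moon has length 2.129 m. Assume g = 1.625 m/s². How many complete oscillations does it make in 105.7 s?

T = 2π√(L/g) = 2π√(2.129/1.625) = 7.1919 s.
Number of complete oscillations = ⌊105.7/7.1919⌋ = ⌊14.697⌋ = 14.

14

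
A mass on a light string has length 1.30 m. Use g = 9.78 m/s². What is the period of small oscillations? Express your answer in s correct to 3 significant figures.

2.29 s

T = 2π√(L/g) = 2π√(1.30/9.78) = 2π × 0.3646 = 2.29 s.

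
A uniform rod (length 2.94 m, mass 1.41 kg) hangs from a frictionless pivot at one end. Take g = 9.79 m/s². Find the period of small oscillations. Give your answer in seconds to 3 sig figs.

2.81 s

For a physical pendulum T = 2π√(I/(mgd)), with d = 1.470 m from pivot to centre of mass.
I_cm = mL²/12 = 1.41 × 2.94²/12 = 1.016 kg·m²; I = I_cm + md² = 1.016 + 1.41 × 1.470² = 4.062 kg·m².
T = 2π√(4.062/(1.41 × 9.79 × 1.470)) = 2.81 s.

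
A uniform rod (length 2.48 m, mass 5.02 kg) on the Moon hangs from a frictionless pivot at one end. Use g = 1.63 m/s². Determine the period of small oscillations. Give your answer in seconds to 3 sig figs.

6.33 s

For a physical pendulum T = 2π√(I/(mgd)), with d = 1.240 m from pivot to centre of mass.
I_cm = mL²/12 = 5.02 × 2.48²/12 = 2.573 kg·m²; I = I_cm + md² = 2.573 + 5.02 × 1.240² = 10.29 kg·m².
T = 2π√(10.29/(5.02 × 1.63 × 1.240)) = 6.33 s.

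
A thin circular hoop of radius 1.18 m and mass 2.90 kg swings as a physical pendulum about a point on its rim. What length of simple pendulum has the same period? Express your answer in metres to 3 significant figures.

The equivalent simple-pendulum length is L_eq = I/(md), where I is about the pivot and d = 1.180 m.
I_cm = mR² = 4.038 kg·m², so I = I_cm + md² = 4.038 + 4.038 = 8.076 kg·m².
L_eq = 8.076/(2.90 × 1.180) = 2.36 m.

2.36 m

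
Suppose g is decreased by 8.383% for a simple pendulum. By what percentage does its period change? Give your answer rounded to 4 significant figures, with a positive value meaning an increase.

T ∝ 1/√g, so T'/T = 1/√(0.91617) = 1.0447.
Percentage change in T = (1.0447 − 1) × 100% = 4.475%.

4.475%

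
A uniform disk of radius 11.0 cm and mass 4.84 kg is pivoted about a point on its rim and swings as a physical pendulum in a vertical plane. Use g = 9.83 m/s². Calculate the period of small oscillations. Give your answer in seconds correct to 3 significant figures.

0.814 s

I_cm = ½mr² = 0.02928 kg·m². The pivot is at distance d = 0.110 m from the centre of mass.
By the parallel-axis theorem, I = I_cm + md² = 0.02928 + 0.05856 = 0.08785 kg·m².
T = 2π√(I/(mgd)) = 2π√(0.08785/(4.84 × 9.83 × 0.110)) = 0.814 s.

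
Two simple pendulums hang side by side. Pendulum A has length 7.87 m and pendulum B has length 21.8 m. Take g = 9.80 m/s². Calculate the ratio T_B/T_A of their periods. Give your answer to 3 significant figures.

T ∝ √L, so T_B/T_A = √(L_B/L_A) = √(21.8/7.87) = 1.66.

1.66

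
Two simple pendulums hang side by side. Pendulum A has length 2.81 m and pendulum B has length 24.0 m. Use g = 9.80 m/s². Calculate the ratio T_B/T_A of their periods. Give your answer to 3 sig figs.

2.92

T ∝ √L, so T_B/T_A = √(L_B/L_A) = √(24.0/2.81) = 2.92.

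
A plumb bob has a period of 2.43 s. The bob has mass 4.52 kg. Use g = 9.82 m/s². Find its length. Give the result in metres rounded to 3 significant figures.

From T = 2π√(L/g), L = gT²/(4π²) = 9.82 × 2.430²/(4π²) = 1.47 m.

1.47 m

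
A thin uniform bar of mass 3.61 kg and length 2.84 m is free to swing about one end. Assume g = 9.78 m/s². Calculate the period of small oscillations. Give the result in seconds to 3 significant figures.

For a physical pendulum T = 2π√(I/(mgd)), with d = 1.420 m from pivot to centre of mass.
I_cm = mL²/12 = 3.61 × 2.84²/12 = 2.426 kg·m²; I = I_cm + md² = 2.426 + 3.61 × 1.420² = 9.706 kg·m².
T = 2π√(9.706/(3.61 × 9.78 × 1.420)) = 2.76 s.

2.76 s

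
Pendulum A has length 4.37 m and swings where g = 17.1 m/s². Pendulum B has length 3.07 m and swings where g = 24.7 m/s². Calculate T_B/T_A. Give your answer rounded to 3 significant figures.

0.697

T = 2π√(L/g), so T_B/T_A = √((L_B/g_B)/(L_A/g_A)) = √((3.07/24.7)/(4.37/17.1)) = 0.697.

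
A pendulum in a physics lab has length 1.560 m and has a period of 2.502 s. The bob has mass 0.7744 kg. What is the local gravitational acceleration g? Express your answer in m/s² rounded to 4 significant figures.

9.838 m/s²

From T = 2π√(L/g), g = 4π²L/T² = 4π² × 1.560/2.5020² = 9.838 m/s².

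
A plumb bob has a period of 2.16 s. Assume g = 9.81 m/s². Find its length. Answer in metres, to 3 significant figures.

1.16 m

From T = 2π√(L/g), L = gT²/(4π²) = 9.81 × 2.160²/(4π²) = 1.16 m.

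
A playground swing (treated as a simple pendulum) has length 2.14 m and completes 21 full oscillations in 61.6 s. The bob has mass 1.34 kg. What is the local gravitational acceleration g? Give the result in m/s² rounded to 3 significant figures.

9.82 m/s²

T = 61.6/21 = 2.933 s.
From T = 2π√(L/g), g = 4π²L/T² = 4π² × 2.14/2.933² = 9.82 m/s².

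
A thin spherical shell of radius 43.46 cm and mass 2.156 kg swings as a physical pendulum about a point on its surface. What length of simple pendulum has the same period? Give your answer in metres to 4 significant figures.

The equivalent simple-pendulum length is L_eq = I/(md), where I is about the pivot and d = 0.43460 m.
I_cm = (2/3)mR² = 0.27148 kg·m², so I = I_cm + md² = 0.27148 + 0.40722 = 0.67870 kg·m².
L_eq = 0.67870/(2.156 × 0.43460) = 0.7243 m.

0.7243 m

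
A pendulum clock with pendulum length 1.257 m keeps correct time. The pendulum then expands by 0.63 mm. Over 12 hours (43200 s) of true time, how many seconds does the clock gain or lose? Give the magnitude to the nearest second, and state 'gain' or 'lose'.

lose 11 s

T ∝ √L, so T'/T = √(1.25763/1.257) = 1.00025.
In 43200 s of true time the clock registers 43200/1.00025 = 43189.2 s, so it loses 11 s.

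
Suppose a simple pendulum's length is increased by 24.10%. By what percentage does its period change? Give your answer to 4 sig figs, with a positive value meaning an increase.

11.40%

T ∝ √L, so T'/T = √(1.2410) = 1.1140.
Percentage change in T = (1.1140 − 1) × 100% = 11.40%.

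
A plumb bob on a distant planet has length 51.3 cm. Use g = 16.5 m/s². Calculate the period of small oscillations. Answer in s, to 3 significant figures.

T = 2π√(L/g) = 2π√(0.513/16.5) = 2π × 0.1763 = 1.11 s.

1.11 s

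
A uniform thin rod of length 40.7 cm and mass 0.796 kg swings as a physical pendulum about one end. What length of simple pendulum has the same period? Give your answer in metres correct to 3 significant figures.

0.271 m

The equivalent simple-pendulum length is L_eq = I/(md), where I is about the pivot and d = 0.2035 m.
I_cm = (1/12)mL² = 0.01099 kg·m², so I = I_cm + md² = 0.01099 + 0.03296 = 0.04395 kg·m².
L_eq = 0.04395/(0.796 × 0.2035) = 0.271 m.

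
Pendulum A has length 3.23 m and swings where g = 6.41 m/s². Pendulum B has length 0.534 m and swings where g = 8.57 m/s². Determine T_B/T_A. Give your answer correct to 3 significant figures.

0.352

T = 2π√(L/g), so T_B/T_A = √((L_B/g_B)/(L_A/g_A)) = √((0.534/8.57)/(3.23/6.41)) = 0.352.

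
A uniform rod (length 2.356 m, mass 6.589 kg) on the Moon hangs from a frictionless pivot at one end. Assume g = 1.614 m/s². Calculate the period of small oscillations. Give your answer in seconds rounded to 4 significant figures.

For a physical pendulum T = 2π√(I/(mgd)), with d = 1.1780 m from pivot to centre of mass.
I_cm = mL²/12 = 6.589 × 2.356²/12 = 3.0478 kg·m²; I = I_cm + md² = 3.0478 + 6.589 × 1.1780² = 12.191 kg·m².
T = 2π√(12.191/(6.589 × 1.614 × 1.1780)) = 6.198 s.

6.198 s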